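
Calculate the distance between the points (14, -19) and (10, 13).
Using the distance formula: d = sqrt((x₂-x₁)² + (y₂-y₁)²)
dx = 10 - 14 = -4
dy = 13 - (-19) = 32
d = sqrt((-4)² + 32²) = sqrt(16 + 1024) = sqrt(1040) = 32.25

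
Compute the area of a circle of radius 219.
Area = pi * r²
Area = pi * 219²
Area = pi * 47961
Area = 150673.93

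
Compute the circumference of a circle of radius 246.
Circumference = 2 * pi * r
Circumference = 2 * pi * 246
Circumference = 1545.66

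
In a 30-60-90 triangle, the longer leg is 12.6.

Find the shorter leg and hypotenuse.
In a 30-60-90 triangle, sides are in ratio 1 : √3 : 2.
Long leg = short leg·√3  →  short leg = 12.6/√3 = 7.275
Hypotenuse = 2·(short leg) = 2·12.6/√3 = 14.55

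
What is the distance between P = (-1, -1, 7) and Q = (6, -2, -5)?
d = √[(7)² + (-1)² + (-12)²] = √194 = 13.93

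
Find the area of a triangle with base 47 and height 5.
Area = (1/2) * base * height
Area = (1/2) * 47 * 5
Area = 117.50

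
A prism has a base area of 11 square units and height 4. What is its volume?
Volume = base area * height
Volume = 11 * 4
Volume = 44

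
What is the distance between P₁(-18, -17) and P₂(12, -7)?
Using the distance formula: d = sqrt((x₂-x₁)² + (y₂-y₁)²)
dx = 12 - (-18) = 30
dy = (-7) - (-17) = 10
d = sqrt(30² + 10²) = sqrt(900 + 100) = sqrt(1000) = 31.62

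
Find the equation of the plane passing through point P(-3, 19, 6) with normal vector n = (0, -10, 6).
d = n·P = (0)(-3) + (-10)(19) + (6)(6) = -154
Plane: -10y + 6z = -154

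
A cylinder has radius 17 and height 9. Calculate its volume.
Volume = pi * r² * h
Volume = pi * 17² * 9
Volume = pi * 289 * 9
Volume = pi * 2601
Volume = 8171.28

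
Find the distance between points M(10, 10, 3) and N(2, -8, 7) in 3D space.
d = √[(-8)² + (-18)² + (4)²] = √404 = 20.1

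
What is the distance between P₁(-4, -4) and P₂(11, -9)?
Using the distance formula: d = sqrt((x₂-x₁)² + (y₂-y₁)²)
dx = 11 - (-4) = 15
dy = (-9) - (-4) = -5
d = sqrt(15² + (-5)²) = sqrt(225 + 25) = sqrt(250) = 15.81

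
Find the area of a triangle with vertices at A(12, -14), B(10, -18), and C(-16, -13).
Using the coordinate formula: Area = (1/2)|x₁(y₂-y₃) + x₂(y₃-y₁) + x₃(y₁-y₂)|
Area = (1/2)|12((-18)-(-13)) + 10((-13)-(-14)) + (-16)((-14)-(-18))|
Area = (1/2)|12*(-5) + 10*1 + (-16)*4|
Area = (1/2)|(-60) + 10 + (-64)|
Area = (1/2)*114 = 57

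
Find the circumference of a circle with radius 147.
Circumference = 2 * pi * r
Circumference = 2 * pi * 147
Circumference = 923.63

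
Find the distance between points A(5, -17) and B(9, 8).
Using the distance formula: d = sqrt((x₂-x₁)² + (y₂-y₁)²)
dx = 9 - 5 = 4
dy = 8 - (-17) = 25
d = sqrt(4² + 25²) = sqrt(16 + 625) = sqrt(641) = 25.32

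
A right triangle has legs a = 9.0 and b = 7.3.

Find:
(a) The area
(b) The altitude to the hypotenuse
(a) Area = ½ab = ½·9.0·7.3 = 32.85
(b) Hypotenuse c = √(9.0² + 7.3²) = √134.29 = 11.5884
    Area = ½·c·h_c  →  h_c = 2·Area/c = 2·32.85/11.5884 = 5.669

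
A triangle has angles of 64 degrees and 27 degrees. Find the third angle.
Sum of angles in a triangle = 180 degrees
Third angle = 180 - 64 - 27
Third angle = 89 degrees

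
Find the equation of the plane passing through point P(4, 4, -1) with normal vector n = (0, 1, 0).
d = n·P = (0)(4) + (1)(4) + (0)(-1) = 4
Plane: y = 4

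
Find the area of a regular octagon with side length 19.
For a regular 8-gon with side length s = 19:
Apothem a = s / (2*tan(pi/8)) = 19 / (2*tan(pi/8)) ≈ 22.935
Perimeter P = 8 * 19 = 152
Area = (1/2) * P * a = (1/2) * 152 * 22.935 = 1743.06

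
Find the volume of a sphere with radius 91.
Volume = (4/3) * pi * r³
Volume = (4/3) * pi * 91³
Volume = (4/3) * pi * 753571
Volume = 3156550.82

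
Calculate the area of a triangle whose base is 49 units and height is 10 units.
Area = (1/2) * base * height
Area = (1/2) * 49 * 10
Area = 245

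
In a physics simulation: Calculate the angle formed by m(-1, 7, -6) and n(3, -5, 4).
m·n = -62, |m|² = 86, |n|² = 50
cos θ = -62/√4300 ≈ -0.9455
θ ≈ 161.0°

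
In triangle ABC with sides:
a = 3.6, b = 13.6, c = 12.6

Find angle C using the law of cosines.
cos(C) = (a² + b² - c²)/(2ab)
cos(C) = (3.6² + 13.6² - 12.6²)/(2·3.6·13.6) = 39.16/97.92 = 0.399918
C = arccos(0.399918) = 66.43°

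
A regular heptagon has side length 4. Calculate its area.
For a regular 7-gon with side length s = 4:
Apothem a = s / (2*tan(pi/7)) = 4 / (2*tan(pi/7)) ≈ 4.153
Perimeter P = 7 * 4 = 28
Area = (1/2) * P * a = (1/2) * 28 * 4.153 = 58.14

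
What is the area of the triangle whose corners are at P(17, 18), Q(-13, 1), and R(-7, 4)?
Using the coordinate formula: Area = (1/2)|x₁(y₂-y₃) + x₂(y₃-y₁) + x₃(y₁-y₂)|
Area = (1/2)|17(1-4) + (-13)(4-18) + (-7)(18-1)|
Area = (1/2)|17*(-3) + (-13)*(-14) + (-7)*17|
Area = (1/2)|(-51) + 182 + (-119)|
Area = (1/2)*12 = 6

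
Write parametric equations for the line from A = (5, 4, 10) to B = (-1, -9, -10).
Direction vector d = B - A = (-6, -13, -20)
x = 5 - 6t, y = 4 - 13t, z = 10 - 20t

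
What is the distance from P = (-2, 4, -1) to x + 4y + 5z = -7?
d = |1(-2) + 4(4) + 5(-1) - (-7)| / √(1² + 4² + 5²) = 16/√42 = 2.469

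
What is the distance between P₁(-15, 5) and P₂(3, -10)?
Using the distance formula: d = sqrt((x₂-x₁)² + (y₂-y₁)²)
dx = 3 - (-15) = 18
dy = (-10) - 5 = -15
d = sqrt(18² + (-15)²) = sqrt(324 + 225) = sqrt(549) = 23.43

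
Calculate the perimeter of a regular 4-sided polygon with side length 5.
Perimeter = number of sides * side length
Perimeter = 4 * 5
Perimeter = 20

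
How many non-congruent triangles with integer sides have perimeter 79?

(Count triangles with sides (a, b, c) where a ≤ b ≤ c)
With a ≤ b ≤ c and a + b + c = 79, the triangle inequality a + b > c gives c < 79/2, so c ≤ 39.
Iterate a from 1 to ⌊p/3⌋ = 26; for each a, b ranges from a to ⌊(p−a)/2⌋ with c = p − a − b, keeping only c ≥ b.
Triples: (1, 39, 39), (2, 38, 39), (3, 37, 39), …
Count = 140 triangles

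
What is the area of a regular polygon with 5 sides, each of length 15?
For a regular 5-gon with side length s = 15:
Apothem a = s / (2*tan(pi/5)) = 15 / (2*tan(pi/5)) ≈ 10.3229
Perimeter P = 5 * 15 = 75
Area = (1/2) * P * a = (1/2) * 75 * 10.3229 = 387.11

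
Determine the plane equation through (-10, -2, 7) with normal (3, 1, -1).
d = n·P = (3)(-10) + (1)(-2) + (-1)(7) = -39
Plane: 3x + y - z = -39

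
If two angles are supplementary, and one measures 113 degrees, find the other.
Supplementary angles sum to 180 degrees.
Other angle = 180 - 113
Other angle = 67 degrees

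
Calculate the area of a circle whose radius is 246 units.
Area = pi * r²
Area = pi * 246²
Area = pi * 60516
Area = 190116.62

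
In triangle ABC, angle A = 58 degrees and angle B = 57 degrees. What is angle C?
Sum of angles in a triangle = 180 degrees
Third angle = 180 - 58 - 57
Third angle = 65 degrees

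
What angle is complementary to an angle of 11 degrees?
Complementary angles sum to 90 degrees.
Other angle = 90 - 11
Other angle = 79 degrees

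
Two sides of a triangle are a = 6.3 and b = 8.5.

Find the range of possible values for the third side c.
By the triangle inequality: |a - b| < c < a + b
|6.3 - 8.5| < c < 6.3 + 8.5
2.2 < c < 14.8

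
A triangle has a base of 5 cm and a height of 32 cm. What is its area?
Area = (1/2) * base * height
Area = (1/2) * 5 * 32
Area = 80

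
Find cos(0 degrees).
cos(0 degrees) = 1
Decimal approximation: 1.0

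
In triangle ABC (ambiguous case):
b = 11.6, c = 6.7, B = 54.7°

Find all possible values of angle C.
sin(C)/c = sin(B)/b  →  sin(C) = c·sin(B)/b = 6.7·sin(54.7°)/11.6 = 0.471390
C₁ = arcsin(0.471390) = 28.12°,  C₂ = 180° - C₁ = 151.88°
Check C₂: A = 180° - 54.7° - 151.88° = -26.58° ≤ 0, rejected
C = 28.12° (one solution)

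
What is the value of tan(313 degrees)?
tan(313 degrees) = -1.0724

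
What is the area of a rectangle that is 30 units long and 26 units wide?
Area = length * width
Area = 30 * 26
Area = 780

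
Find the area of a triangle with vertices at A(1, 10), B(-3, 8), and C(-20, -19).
Using the coordinate formula: Area = (1/2)|x₁(y₂-y₃) + x₂(y₃-y₁) + x₃(y₁-y₂)|
Area = (1/2)|1(8-(-19)) + (-3)((-19)-10) + (-20)(10-8)|
Area = (1/2)|1*27 + (-3)*(-29) + (-20)*2|
Area = (1/2)|27 + 87 + (-40)|
Area = (1/2)*74 = 37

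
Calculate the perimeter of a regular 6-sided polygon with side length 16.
Perimeter = number of sides * side length
Perimeter = 6 * 16
Perimeter = 96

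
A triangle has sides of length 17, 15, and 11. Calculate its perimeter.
Perimeter = sum of all sides
Perimeter = 17 + 15 + 11
Perimeter = 43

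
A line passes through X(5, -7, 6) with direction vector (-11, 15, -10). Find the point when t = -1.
P(-1) = (5 + (-11)(-1), -7 + 15(-1), 6 + (-10)(-1)) = (16, -22, 16)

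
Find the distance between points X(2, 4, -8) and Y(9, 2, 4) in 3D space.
d = √[(7)² + (-2)² + (12)²] = √197 = 14.04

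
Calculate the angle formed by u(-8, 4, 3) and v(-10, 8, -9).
u·v = 85, |u|² = 89, |v|² = 245
cos θ = 85/√21805 ≈ 0.5756
θ ≈ 54.86°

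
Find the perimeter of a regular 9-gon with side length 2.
Perimeter = number of sides * side length
Perimeter = 9 * 2
Perimeter = 18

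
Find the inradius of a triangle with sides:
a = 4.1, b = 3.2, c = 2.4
s = (a+b+c)/2 = (4.1+3.2+2.4)/2 = 4.85
Area = √(s(s-a)(s-b)(s-c)) = √(4.85·0.75·1.65·2.45) = 3.83466
r = Area/s = 3.83466/4.85 = 0.7907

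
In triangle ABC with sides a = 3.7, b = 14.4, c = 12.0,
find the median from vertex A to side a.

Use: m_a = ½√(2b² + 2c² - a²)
m_a = ½√(2·14.4² + 2·12.0² - 3.7²)
m_a = ½√(414.72 + 288 - 13.69) = ½√689.03 = 13.12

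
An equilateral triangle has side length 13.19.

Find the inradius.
For an equilateral triangle, r = s/(2√3) where s is the side.
r = 13.19/(2√3) = 13.19/3.464102 = 3.808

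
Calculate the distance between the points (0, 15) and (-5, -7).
Using the distance formula: d = sqrt((x₂-x₁)² + (y₂-y₁)²)
dx = (-5) - 0 = -5
dy = (-7) - 15 = -22
d = sqrt((-5)² + (-22)²) = sqrt(25 + 484) = sqrt(509) = 22.56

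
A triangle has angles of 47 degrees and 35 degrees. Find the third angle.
Sum of angles in a triangle = 180 degrees
Third angle = 180 - 47 - 35
Third angle = 98 degrees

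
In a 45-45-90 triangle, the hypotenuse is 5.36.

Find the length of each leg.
In a 45-45-90 triangle, hypotenuse = leg·√2  →  leg = hypotenuse/√2
leg = 5.36/√2 = 3.79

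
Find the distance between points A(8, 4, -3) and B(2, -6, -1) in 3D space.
d = √[(-6)² + (-10)² + (2)²] = √140 = 11.83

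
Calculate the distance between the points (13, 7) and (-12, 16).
Using the distance formula: d = sqrt((x₂-x₁)² + (y₂-y₁)²)
dx = (-12) - 13 = -25
dy = 16 - 7 = 9
d = sqrt((-25)² + 9²) = sqrt(625 + 81) = sqrt(706) = 26.57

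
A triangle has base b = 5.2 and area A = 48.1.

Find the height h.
A = ½bh  →  h = 2A/b
h = 2·48.1/5.2 = 18.5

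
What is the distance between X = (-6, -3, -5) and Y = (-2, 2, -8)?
d = √[(4)² + (5)² + (-3)²] = √50 = 7.071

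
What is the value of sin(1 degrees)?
sin(1 degrees) = 0.0175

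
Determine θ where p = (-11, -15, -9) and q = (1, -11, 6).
p·q = 100, |p|² = 427, |q|² = 158
cos θ = 100/√67466 ≈ 0.385
θ ≈ 67.36°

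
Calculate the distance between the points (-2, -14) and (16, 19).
Using the distance formula: d = sqrt((x₂-x₁)² + (y₂-y₁)²)
dx = 16 - (-2) = 18
dy = 19 - (-14) = 33
d = sqrt(18² + 33²) = sqrt(324 + 1089) = sqrt(1413) = 37.59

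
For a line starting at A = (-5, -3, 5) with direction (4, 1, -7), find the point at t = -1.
P(-1) = (-5 + 4(-1), -3 + 1(-1), 5 + (-7)(-1)) = (-9, -4, 12)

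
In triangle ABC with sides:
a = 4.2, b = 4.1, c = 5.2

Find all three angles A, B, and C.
By the law of cosines:
cos(A) = (b² + c² - a²)/(2bc) = 0.614681  →  A = 52.07°
cos(B) = (a² + c² - b²)/(2ac) = 0.638049  →  B = 50.35°
cos(C) = (a² + b² - c²)/(2ab) = 0.215157  →  C = 77.58°
Check: A + B + C = 180.0° ✓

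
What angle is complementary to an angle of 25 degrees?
Complementary angles sum to 90 degrees.
Other angle = 90 - 25
Other angle = 65 degrees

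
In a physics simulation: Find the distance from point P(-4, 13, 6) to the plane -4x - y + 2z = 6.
d = |(-4)(-4) + (-1)(13) + 2(6) - (6)| / √((-4)² + (-1)² + 2²) = 9/√21 = 1.964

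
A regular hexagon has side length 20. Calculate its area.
For a regular 6-gon with side length s = 20:
Apothem a = s / (2*tan(pi/6)) = 20 / (2*tan(pi/6)) ≈ 17.3205
Perimeter P = 6 * 20 = 120
Area = (1/2) * P * a = (1/2) * 120 * 17.3205 = 1039.23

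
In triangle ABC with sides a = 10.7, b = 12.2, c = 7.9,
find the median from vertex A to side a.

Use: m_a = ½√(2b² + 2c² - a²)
m_a = ½√(2·12.2² + 2·7.9² - 10.7²)
m_a = ½√(297.68 + 124.82 - 114.49) = ½√308.01 = 8.775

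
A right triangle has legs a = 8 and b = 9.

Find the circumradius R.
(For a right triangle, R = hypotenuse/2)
Hypotenuse c = √(8² + 9²) = √145 = 12.0416
R = c/2 = 6.021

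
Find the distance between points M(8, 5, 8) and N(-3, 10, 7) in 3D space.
d = √[(-11)² + (5)² + (-1)²] = √147 = 12.12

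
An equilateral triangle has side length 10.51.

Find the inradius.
For an equilateral triangle, r = s/(2√3) where s is the side.
r = 10.51/(2√3) = 10.51/3.464102 = 3.034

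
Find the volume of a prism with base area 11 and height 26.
Volume = base area * height
Volume = 11 * 26
Volume = 286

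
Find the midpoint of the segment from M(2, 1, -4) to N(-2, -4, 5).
Midpoint = ((2-2)/2, (1-4)/2, (-4+5)/2) = (0, -1.5, 0.5)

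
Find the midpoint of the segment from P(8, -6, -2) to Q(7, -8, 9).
Midpoint = ((8+7)/2, (-6-8)/2, (-2+9)/2) = (7.5, -7, 3.5)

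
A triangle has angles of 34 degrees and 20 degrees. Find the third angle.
Sum of angles in a triangle = 180 degrees
Third angle = 180 - 34 - 20
Third angle = 126 degrees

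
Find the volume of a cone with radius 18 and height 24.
Volume = (1/3) * pi * r² * h
Volume = (1/3) * pi * 18² * 24
Volume = (1/3) * pi * 324 * 24
Volume = (1/3) * pi * 7776
Volume = 8143.01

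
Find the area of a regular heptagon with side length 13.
For a regular 7-gon with side length s = 13:
Apothem a = s / (2*tan(pi/7)) = 13 / (2*tan(pi/7)) ≈ 13.4974
Perimeter P = 7 * 13 = 91
Area = (1/2) * P * a = (1/2) * 91 * 13.4974 = 614.13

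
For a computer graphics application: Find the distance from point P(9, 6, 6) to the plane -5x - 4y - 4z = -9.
d = |(-5)(9) + (-4)(6) + (-4)(6) - (-9)| / √((-5)² + (-4)² + (-4)²) = 84/√57 = 11.13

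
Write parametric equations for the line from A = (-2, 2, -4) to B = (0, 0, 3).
Direction vector d = B - A = (2, -2, 7)
x = -2 + 2t, y = 2 - 2t, z = -4 + 7t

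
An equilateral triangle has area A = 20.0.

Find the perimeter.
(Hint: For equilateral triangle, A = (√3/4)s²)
A = (√3/4)s²  →  s² = 4A/√3 = 4·20.0/√3 = 46.188
s = 6.79618
Perimeter = 3s = 20.39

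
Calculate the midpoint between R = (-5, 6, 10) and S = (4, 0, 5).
Midpoint = ((-5+4)/2, (6+0)/2, (10+5)/2) = (-0.5, 3, 7.5)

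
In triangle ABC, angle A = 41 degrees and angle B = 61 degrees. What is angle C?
Sum of angles in a triangle = 180 degrees
Third angle = 180 - 41 - 61
Third angle = 78 degrees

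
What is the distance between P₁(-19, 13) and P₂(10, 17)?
Using the distance formula: d = sqrt((x₂-x₁)² + (y₂-y₁)²)
dx = 10 - (-19) = 29
dy = 17 - 13 = 4
d = sqrt(29² + 4²) = sqrt(841 + 16) = sqrt(857) = 29.27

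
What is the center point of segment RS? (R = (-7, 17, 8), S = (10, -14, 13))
Midpoint = ((-7+10)/2, (17-14)/2, (8+13)/2) = (1.5, 1.5, 10.5)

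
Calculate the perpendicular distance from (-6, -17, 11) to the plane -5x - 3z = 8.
d = |(-5)(-6) + 0(-17) + (-3)(11) - (8)| / √((-5)² + 0² + (-3)²) = 11/√34 = 1.886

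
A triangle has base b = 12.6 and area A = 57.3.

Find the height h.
A = ½bh  →  h = 2A/b
h = 2·57.3/12.6 = 9.095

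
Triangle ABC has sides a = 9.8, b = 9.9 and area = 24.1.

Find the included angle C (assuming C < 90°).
Area = ½ab·sin(C)  →  sin(C) = 2·Area/(ab)
sin(C) = 2·24.1/(9.8·9.9) = 0.496805
C = arcsin(0.496805) = 29.79°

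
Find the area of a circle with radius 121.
Area = pi * r²
Area = pi * 121²
Area = pi * 14641
Area = 45996.06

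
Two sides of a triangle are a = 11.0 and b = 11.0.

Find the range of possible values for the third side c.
By the triangle inequality: |a - b| < c < a + b
|11.0 - 11.0| < c < 11.0 + 11.0
0 < c < 22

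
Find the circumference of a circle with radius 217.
Circumference = 2 * pi * r
Circumference = 2 * pi * 217
Circumference = 1363.45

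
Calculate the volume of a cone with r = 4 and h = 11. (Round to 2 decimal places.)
Volume = (1/3) * pi * r² * h
Volume = (1/3) * pi * 4² * 11
Volume = (1/3) * pi * 16 * 11
Volume = (1/3) * pi * 176
Volume = 184.31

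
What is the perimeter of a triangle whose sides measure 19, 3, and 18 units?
Perimeter = sum of all sides
Perimeter = 19 + 3 + 18
Perimeter = 40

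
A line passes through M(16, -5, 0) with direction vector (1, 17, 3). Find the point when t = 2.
P(2) = (16 + 1(2), -5 + 17(2), 0 + 3(2)) = (18, 29, 6)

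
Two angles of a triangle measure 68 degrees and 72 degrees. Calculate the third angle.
Sum of angles in a triangle = 180 degrees
Third angle = 180 - 68 - 72
Third angle = 40 degrees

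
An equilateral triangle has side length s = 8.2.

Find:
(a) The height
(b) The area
(a) Height h = s·√3/2 = 8.2·√3/2 = 7.101
(b) Area = (√3/4)·s² = (√3/4)·8.2² = (√3/4)·67.24 = 29.12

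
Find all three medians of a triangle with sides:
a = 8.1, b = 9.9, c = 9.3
Using m_x = ½√(2y² + 2z² - x²):
m_a = ½√(2·9.9² + 2·9.3² - 8.1²) = ½√303.39 = 8.709
m_b = ½√(2·8.1² + 2·9.3² - 9.9²) = ½√206.19 = 7.18
m_c = ½√(2·8.1² + 2·9.9² - 9.3²) = ½√240.75 = 7.758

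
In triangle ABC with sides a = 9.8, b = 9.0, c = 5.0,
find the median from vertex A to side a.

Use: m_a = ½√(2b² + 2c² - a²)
m_a = ½√(2·9.0² + 2·5.0² - 9.8²)
m_a = ½√(162 + 50 - 96.04) = ½√115.96 = 5.384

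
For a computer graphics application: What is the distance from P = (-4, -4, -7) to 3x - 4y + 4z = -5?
d = |3(-4) + (-4)(-4) + 4(-7) - (-5)| / √(3² + (-4)² + 4²) = 19/√41 = 2.967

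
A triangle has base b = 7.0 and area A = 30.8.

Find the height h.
A = ½bh  →  h = 2A/b
h = 2·30.8/7.0 = 8.8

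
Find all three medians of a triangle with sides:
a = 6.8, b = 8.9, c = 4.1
Using m_x = ½√(2y² + 2z² - x²):
m_a = ½√(2·8.9² + 2·4.1² - 6.8²) = ½√145.8 = 6.037
m_b = ½√(2·6.8² + 2·4.1² - 8.9²) = ½√46.89 = 3.424
m_c = ½√(2·6.8² + 2·8.9² - 4.1²) = ½√234.09 = 7.65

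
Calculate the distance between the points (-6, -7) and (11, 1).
Using the distance formula: d = sqrt((x₂-x₁)² + (y₂-y₁)²)
dx = 11 - (-6) = 17
dy = 1 - (-7) = 8
d = sqrt(17² + 8²) = sqrt(289 + 64) = sqrt(353) = 18.79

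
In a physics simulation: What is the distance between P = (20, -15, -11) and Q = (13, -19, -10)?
d = √[(-7)² + (-4)² + (1)²] = √66 = 8.124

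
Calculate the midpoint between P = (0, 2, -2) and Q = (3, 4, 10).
Midpoint = ((0+3)/2, (2+4)/2, (-2+10)/2) = (1.5, 3, 4)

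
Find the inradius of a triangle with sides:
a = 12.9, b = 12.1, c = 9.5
s = (a+b+c)/2 = (12.9+12.1+9.5)/2 = 17.25
Area = √(s(s-a)(s-b)(s-c)) = √(17.25·4.35·5.15·7.75) = 54.726
r = Area/s = 54.726/17.25 = 3.173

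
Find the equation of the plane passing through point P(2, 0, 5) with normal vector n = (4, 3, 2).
d = n·P = (4)(2) + (3)(0) + (2)(5) = 18
Plane: 4x + 3y + 2z = 18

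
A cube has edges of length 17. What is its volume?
Volume = s³
Volume = 17³
Volume = 4913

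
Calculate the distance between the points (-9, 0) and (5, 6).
Using the distance formula: d = sqrt((x₂-x₁)² + (y₂-y₁)²)
dx = 5 - (-9) = 14
dy = 6 - 0 = 6
d = sqrt(14² + 6²) = sqrt(196 + 36) = sqrt(232) = 15.23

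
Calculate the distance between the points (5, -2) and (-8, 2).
Using the distance formula: d = sqrt((x₂-x₁)² + (y₂-y₁)²)
dx = (-8) - 5 = -13
dy = 2 - (-2) = 4
d = sqrt((-13)² + 4²) = sqrt(169 + 16) = sqrt(185) = 13.60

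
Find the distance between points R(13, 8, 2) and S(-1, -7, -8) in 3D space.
d = √[(-14)² + (-15)² + (-10)²] = √521 = 22.83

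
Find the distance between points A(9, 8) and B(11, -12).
Using the distance formula: d = sqrt((x₂-x₁)² + (y₂-y₁)²)
dx = 11 - 9 = 2
dy = (-12) - 8 = -20
d = sqrt(2² + (-20)²) = sqrt(4 + 400) = sqrt(404) = 20.10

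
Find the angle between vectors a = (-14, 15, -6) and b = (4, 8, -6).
a·b = 100, |a|² = 457, |b|² = 116
cos θ = 100/√53012 ≈ 0.4343
θ ≈ 64.26°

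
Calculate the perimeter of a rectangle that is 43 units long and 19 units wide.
Perimeter = 2 * (length + width)
Perimeter = 2 * (43 + 19)
Perimeter = 2 * 62
Perimeter = 124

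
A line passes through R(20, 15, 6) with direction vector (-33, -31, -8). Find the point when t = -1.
P(-1) = (20 + (-33)(-1), 15 + (-31)(-1), 6 + (-8)(-1)) = (53, 46, 14)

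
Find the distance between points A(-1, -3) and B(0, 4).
Using the distance formula: d = sqrt((x₂-x₁)² + (y₂-y₁)²)
dx = 0 - (-1) = 1
dy = 4 - (-3) = 7
d = sqrt(1² + 7²) = sqrt(1 + 49) = sqrt(50) = 7.07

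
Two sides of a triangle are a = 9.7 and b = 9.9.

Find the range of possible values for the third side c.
By the triangle inequality: |a - b| < c < a + b
|9.7 - 9.9| < c < 9.7 + 9.9
0.2 < c < 19.6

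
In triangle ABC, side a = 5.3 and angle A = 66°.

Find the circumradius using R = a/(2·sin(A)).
R = a/(2·sin(A)) = 5.3/(2·sin(66°))
R = 5.3/(2·0.913545) = 5.3/1.827091 = 2.901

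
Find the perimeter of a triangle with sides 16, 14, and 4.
Perimeter = sum of all sides
Perimeter = 16 + 14 + 4
Perimeter = 34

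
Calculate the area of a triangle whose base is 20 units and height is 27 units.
Area = (1/2) * base * height
Area = (1/2) * 20 * 27
Area = 270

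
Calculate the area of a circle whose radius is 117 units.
Area = pi * r²
Area = pi * 117²
Area = pi * 13689
Area = 43005.26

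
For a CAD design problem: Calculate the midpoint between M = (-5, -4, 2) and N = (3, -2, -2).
Midpoint = ((-5+3)/2, (-4-2)/2, (2-2)/2) = (-1, -3, 0)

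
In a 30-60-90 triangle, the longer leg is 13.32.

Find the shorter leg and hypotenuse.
In a 30-60-90 triangle, sides are in ratio 1 : √3 : 2.
Long leg = short leg·√3  →  short leg = 13.32/√3 = 7.69
Hypotenuse = 2·(short leg) = 2·13.32/√3 = 15.38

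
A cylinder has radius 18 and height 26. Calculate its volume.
Volume = pi * r² * h
Volume = pi * 18² * 26
Volume = pi * 324 * 26
Volume = pi * 8424
Volume = 26464.78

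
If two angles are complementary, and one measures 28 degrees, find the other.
Complementary angles sum to 90 degrees.
Other angle = 90 - 28
Other angle = 62 degrees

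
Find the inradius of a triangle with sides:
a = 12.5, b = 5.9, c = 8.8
s = (a+b+c)/2 = (12.5+5.9+8.8)/2 = 13.6
Area = √(s(s-a)(s-b)(s-c)) = √(13.6·1.1·7.7·4.8) = 23.5143
r = Area/s = 23.5143/13.6 = 1.729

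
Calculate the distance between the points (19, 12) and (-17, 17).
Using the distance formula: d = sqrt((x₂-x₁)² + (y₂-y₁)²)
dx = (-17) - 19 = -36
dy = 17 - 12 = 5
d = sqrt((-36)² + 5²) = sqrt(1296 + 25) = sqrt(1321) = 36.35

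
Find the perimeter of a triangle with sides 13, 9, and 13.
Perimeter = sum of all sides
Perimeter = 13 + 9 + 13
Perimeter = 35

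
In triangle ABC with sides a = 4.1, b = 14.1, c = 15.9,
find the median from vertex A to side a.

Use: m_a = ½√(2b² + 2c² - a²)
m_a = ½√(2·14.1² + 2·15.9² - 4.1²)
m_a = ½√(397.62 + 505.62 - 16.81) = ½√886.43 = 14.89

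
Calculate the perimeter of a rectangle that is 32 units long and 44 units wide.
Perimeter = 2 * (length + width)
Perimeter = 2 * (32 + 44)
Perimeter = 2 * 76
Perimeter = 152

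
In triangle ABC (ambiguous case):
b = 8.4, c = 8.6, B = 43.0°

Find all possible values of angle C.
sin(C)/c = sin(B)/b  →  sin(C) = c·sin(B)/b = 8.6·sin(43.0°)/8.4 = 0.698236
C₁ = arcsin(0.698236) = 44.29°,  C₂ = 180° - C₁ = 135.71°
Check C₂: A = 180° - 43.0° - 135.71° = 1.29° > 0 ✓
C = 44.29° or C = 135.71° (two solutions)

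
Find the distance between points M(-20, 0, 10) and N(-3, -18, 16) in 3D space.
d = √[(17)² + (-18)² + (6)²] = √649 = 25.48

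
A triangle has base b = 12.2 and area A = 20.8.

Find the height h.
A = ½bh  →  h = 2A/b
h = 2·20.8/12.2 = 3.41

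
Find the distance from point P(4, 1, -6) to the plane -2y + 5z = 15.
d = |0(4) + (-2)(1) + 5(-6) - (15)| / √(0² + (-2)² + 5²) = 47/√29 = 8.728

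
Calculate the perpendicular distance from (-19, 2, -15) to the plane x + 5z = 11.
d = |1(-19) + 0(2) + 5(-15) - (11)| / √(1² + 0² + 5²) = 105/√26 = 20.59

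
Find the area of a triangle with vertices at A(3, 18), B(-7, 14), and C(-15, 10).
Using the coordinate formula: Area = (1/2)|x₁(y₂-y₃) + x₂(y₃-y₁) + x₃(y₁-y₂)|
Area = (1/2)|3(14-10) + (-7)(10-18) + (-15)(18-14)|
Area = (1/2)|3*4 + (-7)*(-8) + (-15)*4|
Area = (1/2)|12 + 56 + (-60)|
Area = (1/2)*8 = 4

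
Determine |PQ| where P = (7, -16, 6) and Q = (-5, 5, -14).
d = √[(-12)² + (21)² + (-20)²] = √985 = 31.38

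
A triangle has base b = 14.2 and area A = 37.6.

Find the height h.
A = ½bh  →  h = 2A/b
h = 2·37.6/14.2 = 5.296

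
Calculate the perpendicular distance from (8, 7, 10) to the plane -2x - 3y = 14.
d = |(-2)(8) + (-3)(7) + 0(10) - (14)| / √((-2)² + (-3)² + 0²) = 51/√13 = 14.14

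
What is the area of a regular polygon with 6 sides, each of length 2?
For a regular 6-gon with side length s = 2:
Apothem a = s / (2*tan(pi/6)) = 2 / (2*tan(pi/6)) ≈ 1.7321
Perimeter P = 6 * 2 = 12
Area = (1/2) * P * a = (1/2) * 12 * 1.7321 = 10.39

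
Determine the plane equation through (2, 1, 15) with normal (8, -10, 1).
d = n·P = (8)(2) + (-10)(1) + (1)(15) = 21
Plane: 8x - 10y + z = 21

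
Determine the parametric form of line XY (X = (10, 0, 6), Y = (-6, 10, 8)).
Direction vector d = Y - X = (-16, 10, 2)
x = 10 - 16t, y = 0 + 10t, z = 6 + 2t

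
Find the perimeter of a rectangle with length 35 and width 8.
Perimeter = 2 * (length + width)
Perimeter = 2 * (35 + 8)
Perimeter = 2 * 43
Perimeter = 86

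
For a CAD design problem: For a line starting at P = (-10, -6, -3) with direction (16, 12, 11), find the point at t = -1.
P(-1) = (-10 + 16(-1), -6 + 12(-1), -3 + 11(-1)) = (-26, -18, -14)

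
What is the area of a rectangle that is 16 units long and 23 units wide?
Area = length * width
Area = 16 * 23
Area = 368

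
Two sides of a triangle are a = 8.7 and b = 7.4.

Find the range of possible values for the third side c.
By the triangle inequality: |a - b| < c < a + b
|8.7 - 7.4| < c < 8.7 + 7.4
1.3 < c < 16.1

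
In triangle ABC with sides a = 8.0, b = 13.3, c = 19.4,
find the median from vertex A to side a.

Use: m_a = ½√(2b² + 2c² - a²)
m_a = ½√(2·13.3² + 2·19.4² - 8.0²)
m_a = ½√(353.78 + 752.72 - 64) = ½√1042.5 = 16.14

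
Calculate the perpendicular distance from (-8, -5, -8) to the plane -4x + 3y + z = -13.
d = |(-4)(-8) + 3(-5) + 1(-8) - (-13)| / √((-4)² + 3² + 1²) = 22/√26 = 4.315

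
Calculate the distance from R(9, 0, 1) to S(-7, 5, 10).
d = √[(-16)² + (5)² + (9)²] = √362 = 19.03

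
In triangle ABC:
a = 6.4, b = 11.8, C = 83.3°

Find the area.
Using A = ½ab·sin(C):
A = ½·6.4·11.8·sin(83.3°) = ½·75.52·0.993171 = 37.5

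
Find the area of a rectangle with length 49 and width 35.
Area = length * width
Area = 49 * 35
Area = 1715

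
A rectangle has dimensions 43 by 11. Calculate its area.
Area = length * width
Area = 43 * 11
Area = 473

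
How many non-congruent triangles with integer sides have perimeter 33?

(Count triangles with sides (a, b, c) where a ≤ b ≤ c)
With a ≤ b ≤ c and a + b + c = 33, the triangle inequality a + b > c gives c < 33/2, so c ≤ 16.
Iterate a from 1 to ⌊p/3⌋ = 11; for each a, b ranges from a to ⌊(p−a)/2⌋ with c = p − a − b, keeping only c ≥ b.
Triples: (1, 16, 16), (2, 15, 16), (3, 14, 16), …
Count = 27 triangles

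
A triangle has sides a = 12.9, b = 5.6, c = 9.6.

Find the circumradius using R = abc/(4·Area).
s = (a+b+c)/2 = 14.05
Area = √(s(s-a)(s-b)(s-c)) = √(14.05·1.15·8.45·4.45) = 24.6488
R = abc/(4·Area) = (12.9·5.6·9.6)/(4·24.6488) = 693.504/98.5952 = 7.034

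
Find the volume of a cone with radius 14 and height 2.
Volume = (1/3) * pi * r² * h
Volume = (1/3) * pi * 14² * 2
Volume = (1/3) * pi * 196 * 2
Volume = (1/3) * pi * 392
Volume = 410.50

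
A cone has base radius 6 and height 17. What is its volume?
Volume = (1/3) * pi * r² * h
Volume = (1/3) * pi * 6² * 17
Volume = (1/3) * pi * 36 * 17
Volume = (1/3) * pi * 612
Volume = 640.88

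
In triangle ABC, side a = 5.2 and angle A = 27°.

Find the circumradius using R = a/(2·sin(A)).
R = a/(2·sin(A)) = 5.2/(2·sin(27°))
R = 5.2/(2·0.453990) = 5.2/0.907981 = 5.727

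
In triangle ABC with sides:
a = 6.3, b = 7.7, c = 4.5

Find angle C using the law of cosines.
cos(C) = (a² + b² - c²)/(2ab)
cos(C) = (6.3² + 7.7² - 4.5²)/(2·6.3·7.7) = 78.73/97.02 = 0.811482
C = arccos(0.811482) = 35.76°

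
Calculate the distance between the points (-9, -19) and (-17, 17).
Using the distance formula: d = sqrt((x₂-x₁)² + (y₂-y₁)²)
dx = (-17) - (-9) = -8
dy = 17 - (-19) = 36
d = sqrt((-8)² + 36²) = sqrt(64 + 1296) = sqrt(1360) = 36.88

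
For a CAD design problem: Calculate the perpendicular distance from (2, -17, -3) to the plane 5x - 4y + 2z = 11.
d = |5(2) + (-4)(-17) + 2(-3) - (11)| / √(5² + (-4)² + 2²) = 61/√45 = 9.093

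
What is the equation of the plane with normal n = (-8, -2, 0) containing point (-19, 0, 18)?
d = n·P = (-8)(-19) + (-2)(0) + (0)(18) = 152
Plane: -8x - 2y = 152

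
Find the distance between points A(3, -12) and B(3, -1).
Using the distance formula: d = sqrt((x₂-x₁)² + (y₂-y₁)²)
dx = 3 - 3 = 0
dy = (-1) - (-12) = 11
d = sqrt(0² + 11²) = sqrt(0 + 121) = sqrt(121) = 11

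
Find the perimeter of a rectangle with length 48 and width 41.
Perimeter = 2 * (length + width)
Perimeter = 2 * (48 + 41)
Perimeter = 2 * 89
Perimeter = 178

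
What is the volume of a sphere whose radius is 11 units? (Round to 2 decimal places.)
Volume = (4/3) * pi * r³
Volume = (4/3) * pi * 11³
Volume = (4/3) * pi * 1331
Volume = 5575.28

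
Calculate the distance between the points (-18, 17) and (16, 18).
Using the distance formula: d = sqrt((x₂-x₁)² + (y₂-y₁)²)
dx = 16 - (-18) = 34
dy = 18 - 17 = 1
d = sqrt(34² + 1²) = sqrt(1156 + 1) = sqrt(1157) = 34.01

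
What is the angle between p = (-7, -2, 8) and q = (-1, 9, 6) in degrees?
p·q = 37, |p|² = 117, |q|² = 118
cos θ = 37/√13806 ≈ 0.3149
θ ≈ 71.65°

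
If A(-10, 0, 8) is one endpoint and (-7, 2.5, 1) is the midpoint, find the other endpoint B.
B = (2×(-7) - (-10), 2×2.5 - 0, 2×1 - 8) = (-4, 5, -6)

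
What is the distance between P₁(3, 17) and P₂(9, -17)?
Using the distance formula: d = sqrt((x₂-x₁)² + (y₂-y₁)²)
dx = 9 - 3 = 6
dy = (-17) - 17 = -34
d = sqrt(6² + (-34)²) = sqrt(36 + 1156) = sqrt(1192) = 34.53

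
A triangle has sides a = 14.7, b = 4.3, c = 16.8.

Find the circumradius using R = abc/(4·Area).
s = (a+b+c)/2 = 17.9
Area = √(s(s-a)(s-b)(s-c)) = √(17.9·3.2·13.6·1.1) = 29.273
R = abc/(4·Area) = (14.7·4.3·16.8)/(4·29.273) = 1061.928/117.092 = 9.069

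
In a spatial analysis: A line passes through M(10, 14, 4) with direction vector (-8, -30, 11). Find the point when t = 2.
P(2) = (10 + (-8)(2), 14 + (-30)(2), 4 + 11(2)) = (-6, -46, 26)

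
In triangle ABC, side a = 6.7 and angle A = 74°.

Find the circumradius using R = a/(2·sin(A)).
R = a/(2·sin(A)) = 6.7/(2·sin(74°))
R = 6.7/(2·0.961262) = 6.7/1.922523 = 3.485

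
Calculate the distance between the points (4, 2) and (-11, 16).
Using the distance formula: d = sqrt((x₂-x₁)² + (y₂-y₁)²)
dx = (-11) - 4 = -15
dy = 16 - 2 = 14
d = sqrt((-15)² + 14²) = sqrt(225 + 196) = sqrt(421) = 20.52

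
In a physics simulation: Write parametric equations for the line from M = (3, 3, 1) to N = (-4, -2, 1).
Direction vector d = N - M = (-7, -5, 0)
x = 3 - 7t, y = 3 - 5t, z = 1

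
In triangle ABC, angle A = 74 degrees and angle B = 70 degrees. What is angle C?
Sum of angles in a triangle = 180 degrees
Third angle = 180 - 74 - 70
Third angle = 36 degrees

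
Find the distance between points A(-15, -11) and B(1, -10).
Using the distance formula: d = sqrt((x₂-x₁)² + (y₂-y₁)²)
dx = 1 - (-15) = 16
dy = (-10) - (-11) = 1
d = sqrt(16² + 1²) = sqrt(256 + 1) = sqrt(257) = 16.03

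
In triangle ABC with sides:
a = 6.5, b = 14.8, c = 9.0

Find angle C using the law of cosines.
cos(C) = (a² + b² - c²)/(2ab)
cos(C) = (6.5² + 14.8² - 9.0²)/(2·6.5·14.8) = 180.29/192.4 = 0.937058
C = arccos(0.937058) = 20.44°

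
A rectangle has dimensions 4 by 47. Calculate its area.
Area = length * width
Area = 4 * 47
Area = 188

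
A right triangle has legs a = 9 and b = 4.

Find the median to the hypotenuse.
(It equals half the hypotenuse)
Hypotenuse c = √(9² + 4²) = √97 = 9.84886
Median to hypotenuse = c/2 = 4.924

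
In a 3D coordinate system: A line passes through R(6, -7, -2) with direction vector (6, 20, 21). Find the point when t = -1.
P(-1) = (6 + 6(-1), -7 + 20(-1), -2 + 21(-1)) = (0, -27, -23)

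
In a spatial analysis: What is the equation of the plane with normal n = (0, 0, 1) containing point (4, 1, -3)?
d = n·P = (0)(4) + (0)(1) + (1)(-3) = -3
Plane: z = -3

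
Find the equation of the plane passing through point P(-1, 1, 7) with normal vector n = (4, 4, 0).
d = n·P = (4)(-1) + (4)(1) + (0)(7) = 0
Plane: 4x + 4y = 0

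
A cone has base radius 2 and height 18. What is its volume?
Volume = (1/3) * pi * r² * h
Volume = (1/3) * pi * 2² * 18
Volume = (1/3) * pi * 4 * 18
Volume = (1/3) * pi * 72
Volume = 75.40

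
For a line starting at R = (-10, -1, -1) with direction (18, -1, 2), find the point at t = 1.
P(1) = (-10 + 18(1), -1 + (-1)(1), -1 + 2(1)) = (8, -2, 1)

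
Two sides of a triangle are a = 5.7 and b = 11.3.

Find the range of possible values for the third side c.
By the triangle inequality: |a - b| < c < a + b
|5.7 - 11.3| < c < 5.7 + 11.3
5.6 < c < 17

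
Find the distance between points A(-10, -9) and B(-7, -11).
Using the distance formula: d = sqrt((x₂-x₁)² + (y₂-y₁)²)
dx = (-7) - (-10) = 3
dy = (-11) - (-9) = -2
d = sqrt(3² + (-2)²) = sqrt(9 + 4) = sqrt(13) = 3.61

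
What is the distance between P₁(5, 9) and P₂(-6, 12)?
Using the distance formula: d = sqrt((x₂-x₁)² + (y₂-y₁)²)
dx = (-6) - 5 = -11
dy = 12 - 9 = 3
d = sqrt((-11)² + 3²) = sqrt(121 + 9) = sqrt(130) = 11.40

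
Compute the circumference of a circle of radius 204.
Circumference = 2 * pi * r
Circumference = 2 * pi * 204
Circumference = 1281.77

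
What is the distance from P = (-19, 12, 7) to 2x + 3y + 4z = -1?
d = |2(-19) + 3(12) + 4(7) - (-1)| / √(2² + 3² + 4²) = 27/√29 = 5.014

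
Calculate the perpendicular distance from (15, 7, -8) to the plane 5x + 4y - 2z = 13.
d = |5(15) + 4(7) + (-2)(-8) - (13)| / √(5² + 4² + (-2)²) = 106/√45 = 15.8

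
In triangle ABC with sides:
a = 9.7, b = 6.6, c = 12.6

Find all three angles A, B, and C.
By the law of cosines:
cos(A) = (b² + c² - a²)/(2bc) = 0.650734  →  A = 49.4°
cos(B) = (a² + c² - b²)/(2ac) = 0.856202  →  B = 31.11°
cos(C) = (a² + b² - c²)/(2ab) = -0.164870  →  C = 99.49°
Check: A + B + C = 180.0° ✓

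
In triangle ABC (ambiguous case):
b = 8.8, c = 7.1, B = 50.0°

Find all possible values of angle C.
sin(C)/c = sin(B)/b  →  sin(C) = c·sin(B)/b = 7.1·sin(50.0°)/8.8 = 0.618059
C₁ = arcsin(0.618059) = 38.17°,  C₂ = 180° - C₁ = 141.83°
Check C₂: A = 180° - 50.0° - 141.83° = -11.83° ≤ 0, rejected
C = 38.17° (one solution)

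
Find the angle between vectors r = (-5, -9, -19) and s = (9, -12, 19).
r·s = -298, |r|² = 467, |s|² = 586
cos θ = -298/√273662 ≈ -0.5697
θ ≈ 124.7°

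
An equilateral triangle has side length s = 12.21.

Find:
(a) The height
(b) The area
(a) Height h = s·√3/2 = 12.21·√3/2 = 10.57
(b) Area = (√3/4)·s² = (√3/4)·12.21² = (√3/4)·149.084 = 64.56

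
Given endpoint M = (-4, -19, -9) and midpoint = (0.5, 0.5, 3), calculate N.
N = (2×0.5 - (-4), 2×0.5 - (-19), 2×3 - (-9)) = (5, 20, 15)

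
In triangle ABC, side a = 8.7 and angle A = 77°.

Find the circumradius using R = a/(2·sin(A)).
R = a/(2·sin(A)) = 8.7/(2·sin(77°))
R = 8.7/(2·0.974370) = 8.7/1.948740 = 4.464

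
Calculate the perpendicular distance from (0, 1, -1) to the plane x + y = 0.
d = |1(0) + 1(1) + 0(-1) - (0)| / √(1² + 1² + 0²) = 1/√2 = 0.7071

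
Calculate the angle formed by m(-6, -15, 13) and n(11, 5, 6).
m·n = -63, |m|² = 430, |n|² = 182
cos θ = -63/√78260 ≈ -0.2252
θ ≈ 103.0°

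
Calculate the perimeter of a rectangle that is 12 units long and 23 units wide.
Perimeter = 2 * (length + width)
Perimeter = 2 * (12 + 23)
Perimeter = 2 * 35
Perimeter = 70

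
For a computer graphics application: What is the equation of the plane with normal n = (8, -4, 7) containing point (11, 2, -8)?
d = n·P = (8)(11) + (-4)(2) + (7)(-8) = 24
Plane: 8x - 4y + 7z = 24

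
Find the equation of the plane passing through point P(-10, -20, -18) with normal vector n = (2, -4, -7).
d = n·P = (2)(-10) + (-4)(-20) + (-7)(-18) = 186
Plane: 2x - 4y - 7z = 186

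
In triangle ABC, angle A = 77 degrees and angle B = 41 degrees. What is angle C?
Sum of angles in a triangle = 180 degrees
Third angle = 180 - 77 - 41
Third angle = 62 degrees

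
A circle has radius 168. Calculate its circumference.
Circumference = 2 * pi * r
Circumference = 2 * pi * 168
Circumference = 1055.58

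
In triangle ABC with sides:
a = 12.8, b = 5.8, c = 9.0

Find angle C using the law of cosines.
cos(C) = (a² + b² - c²)/(2ab)
cos(C) = (12.8² + 5.8² - 9.0²)/(2·12.8·5.8) = 116.48/148.48 = 0.784483
C = arccos(0.784483) = 38.33°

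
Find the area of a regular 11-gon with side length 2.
For a regular 11-gon with side length s = 2:
Apothem a = s / (2*tan(pi/11)) = 2 / (2*tan(pi/11)) ≈ 3.4057
Perimeter P = 11 * 2 = 22
Area = (1/2) * P * a = (1/2) * 22 * 3.4057 = 37.46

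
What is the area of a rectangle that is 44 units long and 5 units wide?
Area = length * width
Area = 44 * 5
Area = 220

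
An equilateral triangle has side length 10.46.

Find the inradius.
For an equilateral triangle, r = s/(2√3) where s is the side.
r = 10.46/(2√3) = 10.46/3.464102 = 3.02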